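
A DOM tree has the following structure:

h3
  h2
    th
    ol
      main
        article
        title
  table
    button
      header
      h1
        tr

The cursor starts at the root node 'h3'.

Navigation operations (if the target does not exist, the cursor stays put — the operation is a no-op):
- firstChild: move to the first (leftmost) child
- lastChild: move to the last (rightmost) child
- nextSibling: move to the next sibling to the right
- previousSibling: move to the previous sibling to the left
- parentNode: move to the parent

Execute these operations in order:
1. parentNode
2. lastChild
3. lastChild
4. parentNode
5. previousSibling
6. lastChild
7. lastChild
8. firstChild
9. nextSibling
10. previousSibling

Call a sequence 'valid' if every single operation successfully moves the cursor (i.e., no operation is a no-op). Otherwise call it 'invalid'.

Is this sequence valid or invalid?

After 1 (parentNode): h3 (no-op, stayed)
After 2 (lastChild): table
After 3 (lastChild): button
After 4 (parentNode): table
After 5 (previousSibling): h2
After 6 (lastChild): ol
After 7 (lastChild): main
After 8 (firstChild): article
After 9 (nextSibling): title
After 10 (previousSibling): article

Answer: invalid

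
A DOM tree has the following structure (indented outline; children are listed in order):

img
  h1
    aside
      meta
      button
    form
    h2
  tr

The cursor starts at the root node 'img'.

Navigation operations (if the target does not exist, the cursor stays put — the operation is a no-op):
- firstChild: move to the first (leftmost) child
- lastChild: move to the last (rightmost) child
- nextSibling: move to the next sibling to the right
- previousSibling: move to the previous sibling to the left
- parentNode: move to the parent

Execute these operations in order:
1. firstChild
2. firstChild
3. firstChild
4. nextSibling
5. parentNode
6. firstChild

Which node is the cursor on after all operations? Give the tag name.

Answer: meta

Derivation:
After 1 (firstChild): h1
After 2 (firstChild): aside
After 3 (firstChild): meta
After 4 (nextSibling): button
After 5 (parentNode): aside
After 6 (firstChild): meta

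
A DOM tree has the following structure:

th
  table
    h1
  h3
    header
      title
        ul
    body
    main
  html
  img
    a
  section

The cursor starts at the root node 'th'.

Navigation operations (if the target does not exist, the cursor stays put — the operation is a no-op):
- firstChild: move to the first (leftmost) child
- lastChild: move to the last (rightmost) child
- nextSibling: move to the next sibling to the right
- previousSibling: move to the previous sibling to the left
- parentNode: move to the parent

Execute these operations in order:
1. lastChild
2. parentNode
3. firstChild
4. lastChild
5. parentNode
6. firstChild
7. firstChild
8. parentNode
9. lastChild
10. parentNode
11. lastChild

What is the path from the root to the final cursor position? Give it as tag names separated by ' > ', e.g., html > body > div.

Answer: th > table > h1

Derivation:
After 1 (lastChild): section
After 2 (parentNode): th
After 3 (firstChild): table
After 4 (lastChild): h1
After 5 (parentNode): table
After 6 (firstChild): h1
After 7 (firstChild): h1 (no-op, stayed)
After 8 (parentNode): table
After 9 (lastChild): h1
After 10 (parentNode): table
After 11 (lastChild): h1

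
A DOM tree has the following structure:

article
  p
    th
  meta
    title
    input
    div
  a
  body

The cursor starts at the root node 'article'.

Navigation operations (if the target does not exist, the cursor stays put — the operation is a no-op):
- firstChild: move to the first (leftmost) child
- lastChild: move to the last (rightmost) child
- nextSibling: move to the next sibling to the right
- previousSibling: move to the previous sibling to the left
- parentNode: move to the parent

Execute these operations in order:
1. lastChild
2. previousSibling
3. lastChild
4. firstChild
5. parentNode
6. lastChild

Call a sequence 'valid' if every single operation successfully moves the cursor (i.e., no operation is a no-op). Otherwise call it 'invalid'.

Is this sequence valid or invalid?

After 1 (lastChild): body
After 2 (previousSibling): a
After 3 (lastChild): a (no-op, stayed)
After 4 (firstChild): a (no-op, stayed)
After 5 (parentNode): article
After 6 (lastChild): body

Answer: invalid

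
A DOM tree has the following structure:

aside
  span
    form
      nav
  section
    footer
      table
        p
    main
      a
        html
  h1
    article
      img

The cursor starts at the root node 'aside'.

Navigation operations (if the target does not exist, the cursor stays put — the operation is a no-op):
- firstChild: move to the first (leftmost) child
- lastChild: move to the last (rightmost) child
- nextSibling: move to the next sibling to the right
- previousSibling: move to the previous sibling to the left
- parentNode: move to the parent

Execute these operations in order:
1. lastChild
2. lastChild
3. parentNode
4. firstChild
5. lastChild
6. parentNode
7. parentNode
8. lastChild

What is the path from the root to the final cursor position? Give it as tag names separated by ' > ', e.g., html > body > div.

Answer: aside > h1 > article

Derivation:
After 1 (lastChild): h1
After 2 (lastChild): article
After 3 (parentNode): h1
After 4 (firstChild): article
After 5 (lastChild): img
After 6 (parentNode): article
After 7 (parentNode): h1
After 8 (lastChild): article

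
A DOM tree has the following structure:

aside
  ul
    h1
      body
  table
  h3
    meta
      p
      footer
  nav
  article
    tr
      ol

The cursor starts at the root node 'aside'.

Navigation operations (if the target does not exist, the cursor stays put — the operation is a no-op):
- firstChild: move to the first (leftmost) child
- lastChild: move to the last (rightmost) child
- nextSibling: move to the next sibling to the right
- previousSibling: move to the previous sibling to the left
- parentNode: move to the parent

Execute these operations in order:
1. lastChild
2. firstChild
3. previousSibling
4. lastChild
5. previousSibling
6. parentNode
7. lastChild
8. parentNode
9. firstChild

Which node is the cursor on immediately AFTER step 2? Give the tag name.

After 1 (lastChild): article
After 2 (firstChild): tr

Answer: tr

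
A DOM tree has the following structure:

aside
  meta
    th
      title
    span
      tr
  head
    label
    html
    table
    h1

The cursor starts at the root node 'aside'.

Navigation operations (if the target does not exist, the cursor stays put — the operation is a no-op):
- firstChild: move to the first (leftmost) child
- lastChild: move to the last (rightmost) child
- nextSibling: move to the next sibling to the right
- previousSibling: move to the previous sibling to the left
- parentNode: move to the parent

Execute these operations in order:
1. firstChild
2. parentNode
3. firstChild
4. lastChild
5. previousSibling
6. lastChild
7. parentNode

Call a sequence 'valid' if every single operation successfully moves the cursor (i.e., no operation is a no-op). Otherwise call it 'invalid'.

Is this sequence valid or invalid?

After 1 (firstChild): meta
After 2 (parentNode): aside
After 3 (firstChild): meta
After 4 (lastChild): span
After 5 (previousSibling): th
After 6 (lastChild): title
After 7 (parentNode): th

Answer: valid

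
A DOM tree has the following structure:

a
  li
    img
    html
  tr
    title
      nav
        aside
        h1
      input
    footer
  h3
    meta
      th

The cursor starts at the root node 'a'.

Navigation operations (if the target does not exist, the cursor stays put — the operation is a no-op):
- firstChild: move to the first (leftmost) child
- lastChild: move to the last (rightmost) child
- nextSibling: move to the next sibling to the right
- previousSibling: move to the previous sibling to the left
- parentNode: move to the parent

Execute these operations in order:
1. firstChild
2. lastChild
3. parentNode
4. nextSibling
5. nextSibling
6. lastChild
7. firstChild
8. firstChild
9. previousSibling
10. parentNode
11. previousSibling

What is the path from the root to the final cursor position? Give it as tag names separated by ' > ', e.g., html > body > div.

Answer: a > h3 > meta

Derivation:
After 1 (firstChild): li
After 2 (lastChild): html
After 3 (parentNode): li
After 4 (nextSibling): tr
After 5 (nextSibling): h3
After 6 (lastChild): meta
After 7 (firstChild): th
After 8 (firstChild): th (no-op, stayed)
After 9 (previousSibling): th (no-op, stayed)
After 10 (parentNode): meta
After 11 (previousSibling): meta (no-op, stayed)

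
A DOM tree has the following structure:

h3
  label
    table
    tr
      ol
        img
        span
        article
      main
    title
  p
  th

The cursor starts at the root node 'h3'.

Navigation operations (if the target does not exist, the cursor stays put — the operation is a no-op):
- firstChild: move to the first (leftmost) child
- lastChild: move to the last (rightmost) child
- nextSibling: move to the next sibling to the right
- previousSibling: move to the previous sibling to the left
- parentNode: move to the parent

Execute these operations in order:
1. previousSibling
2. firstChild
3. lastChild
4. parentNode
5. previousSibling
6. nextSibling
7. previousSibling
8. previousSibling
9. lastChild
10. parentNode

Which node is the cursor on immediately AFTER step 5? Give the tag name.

After 1 (previousSibling): h3 (no-op, stayed)
After 2 (firstChild): label
After 3 (lastChild): title
After 4 (parentNode): label
After 5 (previousSibling): label (no-op, stayed)

Answer: label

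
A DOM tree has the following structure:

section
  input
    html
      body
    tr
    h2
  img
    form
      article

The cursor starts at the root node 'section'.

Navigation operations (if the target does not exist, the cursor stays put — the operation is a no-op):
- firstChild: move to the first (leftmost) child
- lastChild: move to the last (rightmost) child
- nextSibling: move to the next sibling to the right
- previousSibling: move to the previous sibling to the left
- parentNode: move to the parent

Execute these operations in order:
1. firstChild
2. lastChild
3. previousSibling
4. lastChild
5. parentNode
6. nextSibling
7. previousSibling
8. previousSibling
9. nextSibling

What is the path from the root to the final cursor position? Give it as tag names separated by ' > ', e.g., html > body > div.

After 1 (firstChild): input
After 2 (lastChild): h2
After 3 (previousSibling): tr
After 4 (lastChild): tr (no-op, stayed)
After 5 (parentNode): input
After 6 (nextSibling): img
After 7 (previousSibling): input
After 8 (previousSibling): input (no-op, stayed)
After 9 (nextSibling): img

Answer: section > img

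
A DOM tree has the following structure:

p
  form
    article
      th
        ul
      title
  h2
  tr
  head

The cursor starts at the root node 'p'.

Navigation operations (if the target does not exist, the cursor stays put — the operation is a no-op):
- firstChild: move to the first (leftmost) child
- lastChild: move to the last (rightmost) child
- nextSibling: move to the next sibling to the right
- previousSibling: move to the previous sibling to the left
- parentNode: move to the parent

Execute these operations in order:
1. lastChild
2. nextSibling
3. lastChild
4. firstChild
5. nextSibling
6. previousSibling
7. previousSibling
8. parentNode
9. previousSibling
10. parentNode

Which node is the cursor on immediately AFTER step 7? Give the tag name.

Answer: h2

Derivation:
After 1 (lastChild): head
After 2 (nextSibling): head (no-op, stayed)
After 3 (lastChild): head (no-op, stayed)
After 4 (firstChild): head (no-op, stayed)
After 5 (nextSibling): head (no-op, stayed)
After 6 (previousSibling): tr
After 7 (previousSibling): h2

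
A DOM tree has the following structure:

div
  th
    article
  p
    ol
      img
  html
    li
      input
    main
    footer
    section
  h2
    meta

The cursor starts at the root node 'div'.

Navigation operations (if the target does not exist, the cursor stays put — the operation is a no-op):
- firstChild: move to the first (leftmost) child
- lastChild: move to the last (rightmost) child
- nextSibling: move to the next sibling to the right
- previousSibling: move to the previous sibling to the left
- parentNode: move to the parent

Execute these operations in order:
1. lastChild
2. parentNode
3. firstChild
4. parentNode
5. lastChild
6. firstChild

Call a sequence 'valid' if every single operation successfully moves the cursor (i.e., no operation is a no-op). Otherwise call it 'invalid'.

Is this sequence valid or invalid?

After 1 (lastChild): h2
After 2 (parentNode): div
After 3 (firstChild): th
After 4 (parentNode): div
After 5 (lastChild): h2
After 6 (firstChild): meta

Answer: valid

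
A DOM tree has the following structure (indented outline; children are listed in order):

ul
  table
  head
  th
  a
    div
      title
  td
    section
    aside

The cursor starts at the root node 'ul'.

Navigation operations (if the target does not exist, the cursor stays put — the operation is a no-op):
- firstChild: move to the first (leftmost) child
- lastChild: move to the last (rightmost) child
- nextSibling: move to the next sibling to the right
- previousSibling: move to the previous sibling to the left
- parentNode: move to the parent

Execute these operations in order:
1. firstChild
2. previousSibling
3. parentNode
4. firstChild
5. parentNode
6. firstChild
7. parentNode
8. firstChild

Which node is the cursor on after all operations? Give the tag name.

After 1 (firstChild): table
After 2 (previousSibling): table (no-op, stayed)
After 3 (parentNode): ul
After 4 (firstChild): table
After 5 (parentNode): ul
After 6 (firstChild): table
After 7 (parentNode): ul
After 8 (firstChild): table

Answer: table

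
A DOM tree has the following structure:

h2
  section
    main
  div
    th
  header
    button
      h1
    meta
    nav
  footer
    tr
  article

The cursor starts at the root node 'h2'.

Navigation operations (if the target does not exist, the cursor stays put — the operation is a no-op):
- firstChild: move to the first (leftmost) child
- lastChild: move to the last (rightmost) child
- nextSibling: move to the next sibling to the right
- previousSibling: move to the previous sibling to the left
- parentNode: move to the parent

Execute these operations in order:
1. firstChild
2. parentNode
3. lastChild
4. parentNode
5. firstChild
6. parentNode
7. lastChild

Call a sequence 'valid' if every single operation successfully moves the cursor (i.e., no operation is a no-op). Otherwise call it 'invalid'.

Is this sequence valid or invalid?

Answer: valid

Derivation:
After 1 (firstChild): section
After 2 (parentNode): h2
After 3 (lastChild): article
After 4 (parentNode): h2
After 5 (firstChild): section
After 6 (parentNode): h2
After 7 (lastChild): article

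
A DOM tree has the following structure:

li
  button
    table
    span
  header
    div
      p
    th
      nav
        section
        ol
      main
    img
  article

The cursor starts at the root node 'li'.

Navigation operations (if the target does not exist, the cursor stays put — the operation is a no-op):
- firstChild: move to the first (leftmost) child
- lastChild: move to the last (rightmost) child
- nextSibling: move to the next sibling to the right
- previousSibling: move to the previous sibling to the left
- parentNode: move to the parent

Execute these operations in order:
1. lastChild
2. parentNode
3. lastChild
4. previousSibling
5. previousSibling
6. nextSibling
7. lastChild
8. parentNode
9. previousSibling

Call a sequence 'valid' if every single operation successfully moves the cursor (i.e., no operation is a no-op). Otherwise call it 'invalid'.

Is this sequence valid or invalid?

After 1 (lastChild): article
After 2 (parentNode): li
After 3 (lastChild): article
After 4 (previousSibling): header
After 5 (previousSibling): button
After 6 (nextSibling): header
After 7 (lastChild): img
After 8 (parentNode): header
After 9 (previousSibling): button

Answer: valid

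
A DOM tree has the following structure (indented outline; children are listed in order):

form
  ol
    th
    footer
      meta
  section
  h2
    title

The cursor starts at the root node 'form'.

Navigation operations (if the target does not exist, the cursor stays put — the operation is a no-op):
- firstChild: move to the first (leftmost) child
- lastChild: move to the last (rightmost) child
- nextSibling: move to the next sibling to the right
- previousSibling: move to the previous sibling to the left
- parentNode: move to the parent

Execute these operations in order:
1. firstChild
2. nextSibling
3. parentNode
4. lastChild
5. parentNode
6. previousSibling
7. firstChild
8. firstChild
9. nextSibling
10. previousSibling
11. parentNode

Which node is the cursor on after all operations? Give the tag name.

Answer: ol

Derivation:
After 1 (firstChild): ol
After 2 (nextSibling): section
After 3 (parentNode): form
After 4 (lastChild): h2
After 5 (parentNode): form
After 6 (previousSibling): form (no-op, stayed)
After 7 (firstChild): ol
After 8 (firstChild): th
After 9 (nextSibling): footer
After 10 (previousSibling): th
After 11 (parentNode): ol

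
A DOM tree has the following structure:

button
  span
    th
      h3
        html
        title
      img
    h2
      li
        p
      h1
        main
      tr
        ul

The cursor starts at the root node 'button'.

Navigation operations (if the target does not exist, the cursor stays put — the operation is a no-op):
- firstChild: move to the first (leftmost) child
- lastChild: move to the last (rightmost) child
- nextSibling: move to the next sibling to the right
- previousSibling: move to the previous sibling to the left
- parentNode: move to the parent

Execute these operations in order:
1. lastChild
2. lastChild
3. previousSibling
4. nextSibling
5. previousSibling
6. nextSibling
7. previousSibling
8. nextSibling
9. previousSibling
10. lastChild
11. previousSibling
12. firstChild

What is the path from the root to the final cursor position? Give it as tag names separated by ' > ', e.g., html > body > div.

After 1 (lastChild): span
After 2 (lastChild): h2
After 3 (previousSibling): th
After 4 (nextSibling): h2
After 5 (previousSibling): th
After 6 (nextSibling): h2
After 7 (previousSibling): th
After 8 (nextSibling): h2
After 9 (previousSibling): th
After 10 (lastChild): img
After 11 (previousSibling): h3
After 12 (firstChild): html

Answer: button > span > th > h3 > html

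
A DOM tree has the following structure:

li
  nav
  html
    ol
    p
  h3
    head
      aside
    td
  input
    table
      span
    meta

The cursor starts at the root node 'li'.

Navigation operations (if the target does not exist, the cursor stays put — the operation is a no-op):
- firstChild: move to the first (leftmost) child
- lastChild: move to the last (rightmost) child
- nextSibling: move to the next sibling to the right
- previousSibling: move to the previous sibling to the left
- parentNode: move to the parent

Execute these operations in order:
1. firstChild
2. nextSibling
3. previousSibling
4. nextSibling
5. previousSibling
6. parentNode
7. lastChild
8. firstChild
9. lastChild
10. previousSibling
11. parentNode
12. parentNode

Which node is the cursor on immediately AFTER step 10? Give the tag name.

After 1 (firstChild): nav
After 2 (nextSibling): html
After 3 (previousSibling): nav
After 4 (nextSibling): html
After 5 (previousSibling): nav
After 6 (parentNode): li
After 7 (lastChild): input
After 8 (firstChild): table
After 9 (lastChild): span
After 10 (previousSibling): span (no-op, stayed)

Answer: span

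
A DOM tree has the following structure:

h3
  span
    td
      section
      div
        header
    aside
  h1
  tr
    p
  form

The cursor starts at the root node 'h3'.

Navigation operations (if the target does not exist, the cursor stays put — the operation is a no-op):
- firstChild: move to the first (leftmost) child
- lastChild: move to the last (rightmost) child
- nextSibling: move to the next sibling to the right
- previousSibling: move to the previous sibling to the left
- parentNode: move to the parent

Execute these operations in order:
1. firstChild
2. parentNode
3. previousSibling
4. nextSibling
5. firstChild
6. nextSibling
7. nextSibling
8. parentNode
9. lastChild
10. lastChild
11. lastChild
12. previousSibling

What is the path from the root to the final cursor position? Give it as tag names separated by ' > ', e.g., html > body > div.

Answer: h3 > tr

Derivation:
After 1 (firstChild): span
After 2 (parentNode): h3
After 3 (previousSibling): h3 (no-op, stayed)
After 4 (nextSibling): h3 (no-op, stayed)
After 5 (firstChild): span
After 6 (nextSibling): h1
After 7 (nextSibling): tr
After 8 (parentNode): h3
After 9 (lastChild): form
After 10 (lastChild): form (no-op, stayed)
After 11 (lastChild): form (no-op, stayed)
After 12 (previousSibling): tr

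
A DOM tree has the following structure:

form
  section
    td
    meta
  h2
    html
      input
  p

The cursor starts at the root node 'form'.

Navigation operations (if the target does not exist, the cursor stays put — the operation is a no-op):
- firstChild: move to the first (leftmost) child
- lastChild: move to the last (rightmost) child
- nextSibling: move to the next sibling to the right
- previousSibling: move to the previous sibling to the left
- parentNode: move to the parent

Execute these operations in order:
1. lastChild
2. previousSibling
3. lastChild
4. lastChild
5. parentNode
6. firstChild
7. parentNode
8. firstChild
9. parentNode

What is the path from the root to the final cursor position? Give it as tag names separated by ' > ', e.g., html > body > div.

After 1 (lastChild): p
After 2 (previousSibling): h2
After 3 (lastChild): html
After 4 (lastChild): input
After 5 (parentNode): html
After 6 (firstChild): input
After 7 (parentNode): html
After 8 (firstChild): input
After 9 (parentNode): html

Answer: form > h2 > html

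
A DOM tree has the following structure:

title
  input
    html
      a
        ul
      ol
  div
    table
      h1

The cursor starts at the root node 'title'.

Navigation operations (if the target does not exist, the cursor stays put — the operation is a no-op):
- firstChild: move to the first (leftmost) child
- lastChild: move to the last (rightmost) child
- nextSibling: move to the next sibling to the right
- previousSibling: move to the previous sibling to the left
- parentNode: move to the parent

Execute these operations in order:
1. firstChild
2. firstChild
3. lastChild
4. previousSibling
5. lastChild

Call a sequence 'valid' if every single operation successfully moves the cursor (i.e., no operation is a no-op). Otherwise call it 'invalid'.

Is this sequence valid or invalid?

Answer: valid

Derivation:
After 1 (firstChild): input
After 2 (firstChild): html
After 3 (lastChild): ol
After 4 (previousSibling): a
After 5 (lastChild): ul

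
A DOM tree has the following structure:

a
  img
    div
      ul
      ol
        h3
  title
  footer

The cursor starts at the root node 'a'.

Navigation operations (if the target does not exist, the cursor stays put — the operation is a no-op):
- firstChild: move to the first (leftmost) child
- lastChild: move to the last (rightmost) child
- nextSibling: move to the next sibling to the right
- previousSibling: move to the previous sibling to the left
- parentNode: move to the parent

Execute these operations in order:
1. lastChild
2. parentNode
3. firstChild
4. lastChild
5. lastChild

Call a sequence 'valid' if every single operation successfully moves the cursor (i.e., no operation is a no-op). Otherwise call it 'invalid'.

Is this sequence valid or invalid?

After 1 (lastChild): footer
After 2 (parentNode): a
After 3 (firstChild): img
After 4 (lastChild): div
After 5 (lastChild): ol

Answer: valid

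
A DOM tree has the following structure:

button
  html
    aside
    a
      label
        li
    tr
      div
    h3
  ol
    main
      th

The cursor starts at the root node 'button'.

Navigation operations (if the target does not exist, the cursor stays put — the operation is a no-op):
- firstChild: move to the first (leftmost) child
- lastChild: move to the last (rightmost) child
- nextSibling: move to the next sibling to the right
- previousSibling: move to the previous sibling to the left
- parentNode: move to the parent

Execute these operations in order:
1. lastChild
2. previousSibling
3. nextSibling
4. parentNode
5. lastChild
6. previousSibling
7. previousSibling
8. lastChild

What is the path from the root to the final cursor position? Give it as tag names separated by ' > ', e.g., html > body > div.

After 1 (lastChild): ol
After 2 (previousSibling): html
After 3 (nextSibling): ol
After 4 (parentNode): button
After 5 (lastChild): ol
After 6 (previousSibling): html
After 7 (previousSibling): html (no-op, stayed)
After 8 (lastChild): h3

Answer: button > html > h3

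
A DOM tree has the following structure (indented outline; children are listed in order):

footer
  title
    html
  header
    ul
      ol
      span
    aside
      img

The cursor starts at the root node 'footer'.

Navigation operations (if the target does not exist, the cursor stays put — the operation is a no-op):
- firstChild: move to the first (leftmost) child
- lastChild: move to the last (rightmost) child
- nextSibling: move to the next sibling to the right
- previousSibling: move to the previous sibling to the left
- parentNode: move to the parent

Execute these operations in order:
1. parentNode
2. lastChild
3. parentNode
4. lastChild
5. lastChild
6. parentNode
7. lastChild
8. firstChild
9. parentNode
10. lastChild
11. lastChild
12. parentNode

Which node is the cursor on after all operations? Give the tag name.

Answer: aside

Derivation:
After 1 (parentNode): footer (no-op, stayed)
After 2 (lastChild): header
After 3 (parentNode): footer
After 4 (lastChild): header
After 5 (lastChild): aside
After 6 (parentNode): header
After 7 (lastChild): aside
After 8 (firstChild): img
After 9 (parentNode): aside
After 10 (lastChild): img
After 11 (lastChild): img (no-op, stayed)
After 12 (parentNode): aside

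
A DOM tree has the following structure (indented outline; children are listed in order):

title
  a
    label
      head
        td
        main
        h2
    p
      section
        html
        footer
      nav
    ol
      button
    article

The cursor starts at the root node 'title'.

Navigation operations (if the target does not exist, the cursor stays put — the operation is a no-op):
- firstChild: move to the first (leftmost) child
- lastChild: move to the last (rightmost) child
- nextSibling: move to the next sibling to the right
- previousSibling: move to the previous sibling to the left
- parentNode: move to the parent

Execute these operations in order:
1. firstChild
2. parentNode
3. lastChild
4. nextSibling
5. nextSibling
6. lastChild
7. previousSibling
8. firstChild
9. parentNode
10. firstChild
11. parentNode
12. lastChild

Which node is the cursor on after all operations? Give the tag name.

Answer: button

Derivation:
After 1 (firstChild): a
After 2 (parentNode): title
After 3 (lastChild): a
After 4 (nextSibling): a (no-op, stayed)
After 5 (nextSibling): a (no-op, stayed)
After 6 (lastChild): article
After 7 (previousSibling): ol
After 8 (firstChild): button
After 9 (parentNode): ol
After 10 (firstChild): button
After 11 (parentNode): ol
After 12 (lastChild): button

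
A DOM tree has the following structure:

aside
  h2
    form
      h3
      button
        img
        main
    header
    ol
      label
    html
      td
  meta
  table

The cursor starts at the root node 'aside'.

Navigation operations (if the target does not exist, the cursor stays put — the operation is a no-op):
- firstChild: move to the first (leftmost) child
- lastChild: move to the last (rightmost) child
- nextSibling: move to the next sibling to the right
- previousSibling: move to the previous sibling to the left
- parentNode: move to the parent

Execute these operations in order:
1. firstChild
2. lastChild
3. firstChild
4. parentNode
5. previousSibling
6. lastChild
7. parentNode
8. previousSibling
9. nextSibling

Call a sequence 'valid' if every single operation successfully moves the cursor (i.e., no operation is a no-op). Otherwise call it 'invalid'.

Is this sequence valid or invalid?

Answer: valid

Derivation:
After 1 (firstChild): h2
After 2 (lastChild): html
After 3 (firstChild): td
After 4 (parentNode): html
After 5 (previousSibling): ol
After 6 (lastChild): label
After 7 (parentNode): ol
After 8 (previousSibling): header
After 9 (nextSibling): ol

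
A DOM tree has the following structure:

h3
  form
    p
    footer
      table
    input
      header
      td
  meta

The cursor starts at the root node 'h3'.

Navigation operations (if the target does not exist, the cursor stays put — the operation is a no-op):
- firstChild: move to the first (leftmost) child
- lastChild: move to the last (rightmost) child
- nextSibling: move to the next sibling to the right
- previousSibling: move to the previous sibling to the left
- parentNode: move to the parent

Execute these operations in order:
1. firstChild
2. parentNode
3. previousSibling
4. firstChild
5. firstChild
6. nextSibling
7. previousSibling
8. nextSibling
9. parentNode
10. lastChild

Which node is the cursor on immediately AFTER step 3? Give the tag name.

Answer: h3

Derivation:
After 1 (firstChild): form
After 2 (parentNode): h3
After 3 (previousSibling): h3 (no-op, stayed)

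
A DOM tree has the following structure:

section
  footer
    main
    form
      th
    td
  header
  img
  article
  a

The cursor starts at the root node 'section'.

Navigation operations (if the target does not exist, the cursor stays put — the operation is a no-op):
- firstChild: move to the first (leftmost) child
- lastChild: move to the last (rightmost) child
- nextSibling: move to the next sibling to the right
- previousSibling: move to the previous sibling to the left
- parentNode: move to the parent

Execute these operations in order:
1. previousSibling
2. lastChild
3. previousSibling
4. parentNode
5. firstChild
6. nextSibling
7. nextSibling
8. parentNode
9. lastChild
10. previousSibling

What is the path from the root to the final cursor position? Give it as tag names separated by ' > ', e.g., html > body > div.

Answer: section > article

Derivation:
After 1 (previousSibling): section (no-op, stayed)
After 2 (lastChild): a
After 3 (previousSibling): article
After 4 (parentNode): section
After 5 (firstChild): footer
After 6 (nextSibling): header
After 7 (nextSibling): img
After 8 (parentNode): section
After 9 (lastChild): a
After 10 (previousSibling): article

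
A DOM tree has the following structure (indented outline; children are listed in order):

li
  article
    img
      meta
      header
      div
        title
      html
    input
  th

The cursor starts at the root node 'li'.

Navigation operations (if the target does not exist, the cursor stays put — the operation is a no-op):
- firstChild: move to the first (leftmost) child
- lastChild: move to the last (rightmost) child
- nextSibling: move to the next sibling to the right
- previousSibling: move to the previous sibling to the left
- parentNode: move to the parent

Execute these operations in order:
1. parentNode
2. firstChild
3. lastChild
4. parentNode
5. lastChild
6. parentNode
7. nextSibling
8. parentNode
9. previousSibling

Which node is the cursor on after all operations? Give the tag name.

After 1 (parentNode): li (no-op, stayed)
After 2 (firstChild): article
After 3 (lastChild): input
After 4 (parentNode): article
After 5 (lastChild): input
After 6 (parentNode): article
After 7 (nextSibling): th
After 8 (parentNode): li
After 9 (previousSibling): li (no-op, stayed)

Answer: li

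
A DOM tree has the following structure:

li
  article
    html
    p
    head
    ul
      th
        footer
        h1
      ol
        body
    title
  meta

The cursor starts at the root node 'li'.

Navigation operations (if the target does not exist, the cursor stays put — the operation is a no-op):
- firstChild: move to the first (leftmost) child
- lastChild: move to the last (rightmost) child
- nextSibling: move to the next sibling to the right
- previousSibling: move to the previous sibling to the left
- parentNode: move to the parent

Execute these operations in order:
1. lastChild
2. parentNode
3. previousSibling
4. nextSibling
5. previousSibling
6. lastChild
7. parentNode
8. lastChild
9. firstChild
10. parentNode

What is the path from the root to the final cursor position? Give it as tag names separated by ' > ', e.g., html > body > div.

After 1 (lastChild): meta
After 2 (parentNode): li
After 3 (previousSibling): li (no-op, stayed)
After 4 (nextSibling): li (no-op, stayed)
After 5 (previousSibling): li (no-op, stayed)
After 6 (lastChild): meta
After 7 (parentNode): li
After 8 (lastChild): meta
After 9 (firstChild): meta (no-op, stayed)
After 10 (parentNode): li

Answer: li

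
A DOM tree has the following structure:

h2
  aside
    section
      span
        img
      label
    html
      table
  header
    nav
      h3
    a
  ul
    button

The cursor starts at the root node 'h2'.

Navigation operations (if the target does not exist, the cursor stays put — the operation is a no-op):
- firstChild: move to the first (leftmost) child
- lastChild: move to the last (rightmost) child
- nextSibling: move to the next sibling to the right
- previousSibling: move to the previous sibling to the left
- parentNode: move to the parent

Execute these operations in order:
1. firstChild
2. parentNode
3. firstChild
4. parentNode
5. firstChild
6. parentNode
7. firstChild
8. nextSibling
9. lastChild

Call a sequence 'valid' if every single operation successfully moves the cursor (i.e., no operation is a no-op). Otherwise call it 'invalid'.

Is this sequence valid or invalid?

Answer: valid

Derivation:
After 1 (firstChild): aside
After 2 (parentNode): h2
After 3 (firstChild): aside
After 4 (parentNode): h2
After 5 (firstChild): aside
After 6 (parentNode): h2
After 7 (firstChild): aside
After 8 (nextSibling): header
After 9 (lastChild): a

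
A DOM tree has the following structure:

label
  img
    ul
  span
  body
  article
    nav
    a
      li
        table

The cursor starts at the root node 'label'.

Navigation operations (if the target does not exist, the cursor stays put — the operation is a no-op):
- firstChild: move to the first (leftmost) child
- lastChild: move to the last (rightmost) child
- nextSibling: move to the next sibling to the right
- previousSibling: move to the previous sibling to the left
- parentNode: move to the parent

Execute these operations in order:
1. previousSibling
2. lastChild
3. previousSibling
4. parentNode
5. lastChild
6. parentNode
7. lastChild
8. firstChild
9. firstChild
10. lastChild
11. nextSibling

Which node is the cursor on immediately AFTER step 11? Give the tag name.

After 1 (previousSibling): label (no-op, stayed)
After 2 (lastChild): article
After 3 (previousSibling): body
After 4 (parentNode): label
After 5 (lastChild): article
After 6 (parentNode): label
After 7 (lastChild): article
After 8 (firstChild): nav
After 9 (firstChild): nav (no-op, stayed)
After 10 (lastChild): nav (no-op, stayed)
After 11 (nextSibling): a

Answer: a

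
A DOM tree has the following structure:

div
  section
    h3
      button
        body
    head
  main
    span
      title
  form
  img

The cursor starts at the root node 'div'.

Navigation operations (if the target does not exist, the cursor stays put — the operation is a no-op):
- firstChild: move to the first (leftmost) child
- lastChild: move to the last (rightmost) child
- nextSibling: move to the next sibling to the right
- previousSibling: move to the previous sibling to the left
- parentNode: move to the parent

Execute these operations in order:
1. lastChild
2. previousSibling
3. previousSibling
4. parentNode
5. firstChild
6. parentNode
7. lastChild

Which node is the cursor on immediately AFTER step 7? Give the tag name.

Answer: img

Derivation:
After 1 (lastChild): img
After 2 (previousSibling): form
After 3 (previousSibling): main
After 4 (parentNode): div
After 5 (firstChild): section
After 6 (parentNode): div
After 7 (lastChild): img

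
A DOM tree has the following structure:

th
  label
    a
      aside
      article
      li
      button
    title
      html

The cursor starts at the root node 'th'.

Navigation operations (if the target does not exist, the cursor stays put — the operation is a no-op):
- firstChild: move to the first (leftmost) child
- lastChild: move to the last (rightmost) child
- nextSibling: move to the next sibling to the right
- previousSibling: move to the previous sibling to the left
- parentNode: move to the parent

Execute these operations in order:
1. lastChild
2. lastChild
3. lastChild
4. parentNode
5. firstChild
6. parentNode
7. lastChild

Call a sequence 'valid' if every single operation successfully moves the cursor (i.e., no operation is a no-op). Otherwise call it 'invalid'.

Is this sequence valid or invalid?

After 1 (lastChild): label
After 2 (lastChild): title
After 3 (lastChild): html
After 4 (parentNode): title
After 5 (firstChild): html
After 6 (parentNode): title
After 7 (lastChild): html

Answer: valid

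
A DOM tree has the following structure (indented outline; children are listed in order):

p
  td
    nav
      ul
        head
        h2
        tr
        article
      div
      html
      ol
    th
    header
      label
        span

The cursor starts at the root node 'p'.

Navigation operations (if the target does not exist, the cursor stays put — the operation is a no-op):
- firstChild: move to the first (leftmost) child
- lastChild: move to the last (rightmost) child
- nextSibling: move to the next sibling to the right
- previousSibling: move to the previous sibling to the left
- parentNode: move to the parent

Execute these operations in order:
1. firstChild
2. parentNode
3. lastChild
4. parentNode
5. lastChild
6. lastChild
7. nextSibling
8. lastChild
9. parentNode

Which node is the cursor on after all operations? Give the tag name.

Answer: header

Derivation:
After 1 (firstChild): td
After 2 (parentNode): p
After 3 (lastChild): td
After 4 (parentNode): p
After 5 (lastChild): td
After 6 (lastChild): header
After 7 (nextSibling): header (no-op, stayed)
After 8 (lastChild): label
After 9 (parentNode): header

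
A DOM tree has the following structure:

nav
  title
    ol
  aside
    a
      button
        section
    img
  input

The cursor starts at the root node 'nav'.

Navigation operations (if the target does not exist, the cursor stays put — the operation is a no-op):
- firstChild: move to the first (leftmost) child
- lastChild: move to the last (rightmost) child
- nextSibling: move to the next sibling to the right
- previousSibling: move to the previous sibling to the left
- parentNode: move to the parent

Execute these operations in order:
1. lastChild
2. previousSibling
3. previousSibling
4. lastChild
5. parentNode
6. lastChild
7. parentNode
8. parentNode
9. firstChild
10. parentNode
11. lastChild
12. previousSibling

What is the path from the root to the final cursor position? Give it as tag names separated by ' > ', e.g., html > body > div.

Answer: nav > aside

Derivation:
After 1 (lastChild): input
After 2 (previousSibling): aside
After 3 (previousSibling): title
After 4 (lastChild): ol
After 5 (parentNode): title
After 6 (lastChild): ol
After 7 (parentNode): title
After 8 (parentNode): nav
After 9 (firstChild): title
After 10 (parentNode): nav
After 11 (lastChild): input
After 12 (previousSibling): aside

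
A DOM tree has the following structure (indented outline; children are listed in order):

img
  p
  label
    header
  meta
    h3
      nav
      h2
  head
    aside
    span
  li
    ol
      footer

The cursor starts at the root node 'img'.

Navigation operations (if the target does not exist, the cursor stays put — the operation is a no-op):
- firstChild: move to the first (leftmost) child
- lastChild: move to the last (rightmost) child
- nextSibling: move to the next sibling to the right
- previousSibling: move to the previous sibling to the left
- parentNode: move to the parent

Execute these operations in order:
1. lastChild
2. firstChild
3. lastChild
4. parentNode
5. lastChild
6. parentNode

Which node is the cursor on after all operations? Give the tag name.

Answer: ol

Derivation:
After 1 (lastChild): li
After 2 (firstChild): ol
After 3 (lastChild): footer
After 4 (parentNode): ol
After 5 (lastChild): footer
After 6 (parentNode): ol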